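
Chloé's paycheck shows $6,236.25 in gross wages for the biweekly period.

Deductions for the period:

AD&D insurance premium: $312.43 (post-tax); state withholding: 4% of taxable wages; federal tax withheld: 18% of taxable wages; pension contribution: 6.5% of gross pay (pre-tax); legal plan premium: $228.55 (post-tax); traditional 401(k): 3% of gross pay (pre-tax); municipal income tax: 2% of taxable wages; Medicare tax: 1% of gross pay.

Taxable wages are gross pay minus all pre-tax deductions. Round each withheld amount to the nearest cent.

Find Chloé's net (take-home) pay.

$3,685.95

Pension contribution: $6,236.25 × 0.065 = $405.36
Traditional 401(k): $6,236.25 × 0.03 = $187.09
Pre-tax total = $405.36 + $187.09 = $592.45
Taxable wages = $6,236.25 − $592.45 = $5,643.80
Federal tax withheld: $5,643.80 × 0.18 = $1,015.88
State withholding: $5,643.80 × 0.04 = $225.75
Municipal income tax: $5,643.80 × 0.02 = $112.88
Medicare tax: $6,236.25 × 0.01 = $62.36
Legal plan premium: $228.55
AD&D insurance premium: $312.43
Total deductions = $405.36 + $187.09 + $1,015.88 + $225.75 + $112.88 + $62.36 + $228.55 + $312.43 = $2,550.30
Net pay = $6,236.25 − $2,550.30 = $3,685.95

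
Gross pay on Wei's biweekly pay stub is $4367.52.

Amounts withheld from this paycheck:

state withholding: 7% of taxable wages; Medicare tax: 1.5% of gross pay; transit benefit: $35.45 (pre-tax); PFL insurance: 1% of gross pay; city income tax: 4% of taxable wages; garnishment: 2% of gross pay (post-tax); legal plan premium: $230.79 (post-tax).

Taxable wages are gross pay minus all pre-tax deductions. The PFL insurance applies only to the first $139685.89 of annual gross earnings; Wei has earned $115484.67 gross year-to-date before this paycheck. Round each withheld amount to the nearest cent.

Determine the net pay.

Transit benefit: $35.45
Taxable wages = $4367.52 − $35.45 = $4332.07
State withholding: $4332.07 × 0.07 = $303.24
City income tax: $4332.07 × 0.04 = $173.28
Medicare tax: $4367.52 × 0.015 = $65.51
PFL insurance: cap not yet reached, full $4367.52 is subject → $4367.52 × 0.01 = $43.68
Legal plan premium: $230.79
Garnishment: $4367.52 × 0.02 = $87.35
Total deductions = $35.45 + $303.24 + $173.28 + $65.51 + $43.68 + $230.79 + $87.35 = $939.30
Net pay = $4367.52 − $939.30 = $3428.22

$3428.22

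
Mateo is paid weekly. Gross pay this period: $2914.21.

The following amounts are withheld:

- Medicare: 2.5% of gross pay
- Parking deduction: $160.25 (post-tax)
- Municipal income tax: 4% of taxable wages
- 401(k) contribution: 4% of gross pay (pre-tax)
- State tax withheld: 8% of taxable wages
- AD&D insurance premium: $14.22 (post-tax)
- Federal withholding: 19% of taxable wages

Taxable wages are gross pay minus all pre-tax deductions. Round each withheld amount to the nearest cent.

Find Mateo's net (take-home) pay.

$1683.04

401(k) contribution: $2914.21 × 0.04 = $116.57
Taxable wages = $2914.21 − $116.57 = $2797.64
Municipal income tax: $2797.64 × 0.04 = $111.91
State tax withheld: $2797.64 × 0.08 = $223.81
Federal withholding: $2797.64 × 0.19 = $531.55
Medicare: $2914.21 × 0.025 = $72.86
AD&D insurance premium: $14.22
Parking deduction: $160.25
Total deductions = $116.57 + $111.91 + $223.81 + $531.55 + $72.86 + $14.22 + $160.25 = $1231.17
Net pay = $2914.21 − $1231.17 = $1683.04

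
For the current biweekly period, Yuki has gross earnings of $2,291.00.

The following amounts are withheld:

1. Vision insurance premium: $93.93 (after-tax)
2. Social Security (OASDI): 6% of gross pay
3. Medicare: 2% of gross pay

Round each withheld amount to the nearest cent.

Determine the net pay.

$2,013.79

Social Security (OASDI): $2,291.00 × 0.06 = $137.46
Medicare: $2,291.00 × 0.02 = $45.82
Vision insurance premium: $93.93
Total deductions = $137.46 + $45.82 + $93.93 = $277.21
Net pay = $2,291.00 − $277.21 = $2,013.79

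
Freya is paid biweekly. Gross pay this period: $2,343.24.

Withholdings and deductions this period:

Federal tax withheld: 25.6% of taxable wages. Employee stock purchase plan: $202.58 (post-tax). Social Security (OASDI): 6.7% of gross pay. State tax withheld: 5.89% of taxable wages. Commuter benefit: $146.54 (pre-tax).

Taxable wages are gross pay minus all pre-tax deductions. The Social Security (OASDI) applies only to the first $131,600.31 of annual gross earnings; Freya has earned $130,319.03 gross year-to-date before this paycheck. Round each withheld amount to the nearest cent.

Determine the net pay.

Commuter benefit: $146.54
Taxable wages = $2,343.24 − $146.54 = $2,196.70
State tax withheld: $2,196.70 × 0.0589 = $129.39
Federal tax withheld: $2,196.70 × 0.256 = $562.36
Social Security (OASDI): only $131,600.31 − $130,319.03 = $1,281.28 of this check is subject → $1,281.28 × 0.067 = $85.85
Employee stock purchase plan: $202.58
Total deductions = $146.54 + $129.39 + $562.36 + $85.85 + $202.58 = $1,126.72
Net pay = $2,343.24 − $1,126.72 = $1,216.52

$1,216.52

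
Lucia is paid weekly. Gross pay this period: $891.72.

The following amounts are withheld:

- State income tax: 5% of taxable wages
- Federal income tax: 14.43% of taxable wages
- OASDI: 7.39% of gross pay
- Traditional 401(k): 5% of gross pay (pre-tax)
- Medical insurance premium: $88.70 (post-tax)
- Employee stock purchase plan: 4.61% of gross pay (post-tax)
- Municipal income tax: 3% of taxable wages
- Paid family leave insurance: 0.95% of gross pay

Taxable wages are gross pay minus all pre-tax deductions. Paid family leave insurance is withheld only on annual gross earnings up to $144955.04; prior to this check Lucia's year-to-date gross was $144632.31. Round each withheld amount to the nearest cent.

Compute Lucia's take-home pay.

Traditional 401(k): $891.72 × 0.05 = $44.59
Taxable wages = $891.72 − $44.59 = $847.13
Federal income tax: $847.13 × 0.1443 = $122.24
Municipal income tax: $847.13 × 0.03 = $25.41
State income tax: $847.13 × 0.05 = $42.36
OASDI: $891.72 × 0.0739 = $65.90
Paid family leave insurance: only $144955.04 − $144632.31 = $322.73 of this check is subject → $322.73 × 0.0095 = $3.07
Employee stock purchase plan: $891.72 × 0.0461 = $41.11
Medical insurance premium: $88.70
Total deductions = $44.59 + $122.24 + $25.41 + $42.36 + $65.90 + $3.07 + $41.11 + $88.70 = $433.38
Net pay = $891.72 − $433.38 = $458.34

$458.34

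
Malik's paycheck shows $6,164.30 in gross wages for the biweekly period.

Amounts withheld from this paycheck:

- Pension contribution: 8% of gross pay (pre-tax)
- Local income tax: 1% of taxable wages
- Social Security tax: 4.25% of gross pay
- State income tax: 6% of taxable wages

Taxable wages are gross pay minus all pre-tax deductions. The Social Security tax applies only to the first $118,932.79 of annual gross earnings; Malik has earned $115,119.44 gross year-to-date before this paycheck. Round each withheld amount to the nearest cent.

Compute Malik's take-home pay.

Pension contribution: $6,164.30 × 0.08 = $493.14
Taxable wages = $6,164.30 − $493.14 = $5,671.16
State income tax: $5,671.16 × 0.06 = $340.27
Local income tax: $5,671.16 × 0.01 = $56.71
Social Security tax: only $118,932.79 − $115,119.44 = $3,813.35 of this check is subject → $3,813.35 × 0.0425 = $162.07
Total deductions = $493.14 + $340.27 + $56.71 + $162.07 = $1,052.19
Net pay = $6,164.30 − $1,052.19 = $5,112.11

$5,112.11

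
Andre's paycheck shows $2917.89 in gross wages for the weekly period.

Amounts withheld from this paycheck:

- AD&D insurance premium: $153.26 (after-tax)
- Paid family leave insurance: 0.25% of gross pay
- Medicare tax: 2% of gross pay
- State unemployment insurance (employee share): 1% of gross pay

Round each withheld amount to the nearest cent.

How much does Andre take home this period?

State unemployment insurance (employee share): $2917.89 × 0.01 = $29.18
Paid family leave insurance: $2917.89 × 0.0025 = $7.29
Medicare tax: $2917.89 × 0.02 = $58.36
AD&D insurance premium: $153.26
Total deductions = $29.18 + $7.29 + $58.36 + $153.26 = $248.09
Net pay = $2917.89 − $248.09 = $2669.80

$2669.80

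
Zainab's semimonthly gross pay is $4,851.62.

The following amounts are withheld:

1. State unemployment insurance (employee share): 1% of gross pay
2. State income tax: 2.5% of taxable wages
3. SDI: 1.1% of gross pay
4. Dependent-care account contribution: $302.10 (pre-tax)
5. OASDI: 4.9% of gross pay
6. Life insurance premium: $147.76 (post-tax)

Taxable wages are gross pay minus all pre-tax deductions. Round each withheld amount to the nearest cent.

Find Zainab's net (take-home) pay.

Dependent-care account contribution: $302.10
Taxable wages = $4,851.62 − $302.10 = $4,549.52
State income tax: $4,549.52 × 0.025 = $113.74
State unemployment insurance (employee share): $4,851.62 × 0.01 = $48.52
SDI: $4,851.62 × 0.011 = $53.37
OASDI: $4,851.62 × 0.049 = $237.73
Life insurance premium: $147.76
Total deductions = $302.10 + $113.74 + $48.52 + $53.37 + $237.73 + $147.76 = $903.22
Net pay = $4,851.62 − $903.22 = $3,948.40

$3,948.40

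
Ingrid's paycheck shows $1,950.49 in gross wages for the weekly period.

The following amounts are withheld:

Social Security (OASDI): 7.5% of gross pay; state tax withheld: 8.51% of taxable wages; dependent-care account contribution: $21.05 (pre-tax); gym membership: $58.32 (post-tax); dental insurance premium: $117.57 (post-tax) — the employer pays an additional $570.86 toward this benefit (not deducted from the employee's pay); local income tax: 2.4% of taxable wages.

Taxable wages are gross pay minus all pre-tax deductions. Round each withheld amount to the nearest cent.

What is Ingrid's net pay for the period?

Dependent-care account contribution: $21.05
Taxable wages = $1,950.49 − $21.05 = $1,929.44
Local income tax: $1,929.44 × 0.024 = $46.31
State tax withheld: $1,929.44 × 0.0851 = $164.20
Social Security (OASDI): $1,950.49 × 0.075 = $146.29
Dental insurance premium: $117.57
Gym membership: $58.32
(Employer's $570.86 toward dental insurance premium is not withheld from the employee.)
Total deductions = $21.05 + $46.31 + $164.20 + $146.29 + $117.57 + $58.32 = $553.74
Net pay = $1,950.49 − $553.74 = $1,396.75

$1,396.75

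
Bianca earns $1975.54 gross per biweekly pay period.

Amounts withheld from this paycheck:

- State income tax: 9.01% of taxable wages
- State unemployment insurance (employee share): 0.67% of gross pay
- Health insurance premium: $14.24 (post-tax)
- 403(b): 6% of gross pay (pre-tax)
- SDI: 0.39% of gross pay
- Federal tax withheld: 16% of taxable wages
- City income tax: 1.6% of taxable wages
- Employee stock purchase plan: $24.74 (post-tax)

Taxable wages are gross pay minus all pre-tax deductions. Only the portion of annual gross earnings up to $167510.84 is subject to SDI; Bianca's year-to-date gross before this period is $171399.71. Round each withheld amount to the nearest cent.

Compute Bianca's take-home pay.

403(b): $1975.54 × 0.06 = $118.53
Taxable wages = $1975.54 − $118.53 = $1857.01
City income tax: $1857.01 × 0.016 = $29.71
Federal tax withheld: $1857.01 × 0.16 = $297.12
State income tax: $1857.01 × 0.0901 = $167.32
State unemployment insurance (employee share): $1975.54 × 0.0067 = $13.24
SDI: annual cap $167510.84 already reached (YTD $171399.71), so $0.00
Employee stock purchase plan: $24.74
Health insurance premium: $14.24
Total deductions = $118.53 + $29.71 + $297.12 + $167.32 + $13.24 + $0.00 + $24.74 + $14.24 = $664.90
Net pay = $1975.54 − $664.90 = $1310.64

$1310.64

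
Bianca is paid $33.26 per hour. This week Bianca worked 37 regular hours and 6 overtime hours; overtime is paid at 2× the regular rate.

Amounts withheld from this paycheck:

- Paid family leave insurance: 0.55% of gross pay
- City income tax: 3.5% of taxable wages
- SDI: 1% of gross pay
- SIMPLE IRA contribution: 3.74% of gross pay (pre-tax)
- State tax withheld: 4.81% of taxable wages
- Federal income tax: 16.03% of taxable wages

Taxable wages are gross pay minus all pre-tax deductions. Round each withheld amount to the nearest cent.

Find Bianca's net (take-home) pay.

$1161.68

Regular pay: 37 × $33.26 = $1230.62
Overtime pay: 6 × $33.26 × 2 = $399.12
Gross pay = $1230.62 + $399.12 = $1629.74
SIMPLE IRA contribution: $1629.74 × 0.0374 = $60.95
Taxable wages = $1629.74 − $60.95 = $1568.79
State tax withheld: $1568.79 × 0.0481 = $75.46
Federal income tax: $1568.79 × 0.1603 = $251.48
City income tax: $1568.79 × 0.035 = $54.91
Paid family leave insurance: $1629.74 × 0.0055 = $8.96
SDI: $1629.74 × 0.01 = $16.30
Total deductions = $60.95 + $75.46 + $251.48 + $54.91 + $8.96 + $16.30 = $468.06
Net pay = $1629.74 − $468.06 = $1161.68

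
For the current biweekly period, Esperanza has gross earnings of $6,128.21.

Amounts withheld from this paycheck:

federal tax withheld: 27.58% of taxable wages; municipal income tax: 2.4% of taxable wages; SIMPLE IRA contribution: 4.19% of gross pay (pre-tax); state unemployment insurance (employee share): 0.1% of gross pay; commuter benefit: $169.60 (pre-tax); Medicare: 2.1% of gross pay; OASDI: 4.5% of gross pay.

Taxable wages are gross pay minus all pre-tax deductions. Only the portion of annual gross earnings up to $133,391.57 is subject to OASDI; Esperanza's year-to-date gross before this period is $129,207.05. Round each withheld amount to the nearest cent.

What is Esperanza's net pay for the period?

Commuter benefit: $169.60
SIMPLE IRA contribution: $6,128.21 × 0.0419 = $256.77
Pre-tax total = $169.60 + $256.77 = $426.37
Taxable wages = $6,128.21 − $426.37 = $5,701.84
Municipal income tax: $5,701.84 × 0.024 = $136.84
Federal tax withheld: $5,701.84 × 0.2758 = $1,572.57
State unemployment insurance (employee share): $6,128.21 × 0.001 = $6.13
OASDI: only $133,391.57 − $129,207.05 = $4,184.52 of this check is subject → $4,184.52 × 0.045 = $188.30
Medicare: $6,128.21 × 0.021 = $128.69
Total deductions = $169.60 + $256.77 + $136.84 + $1,572.57 + $6.13 + $188.30 + $128.69 = $2,458.90
Net pay = $6,128.21 − $2,458.90 = $3,669.31

$3,669.31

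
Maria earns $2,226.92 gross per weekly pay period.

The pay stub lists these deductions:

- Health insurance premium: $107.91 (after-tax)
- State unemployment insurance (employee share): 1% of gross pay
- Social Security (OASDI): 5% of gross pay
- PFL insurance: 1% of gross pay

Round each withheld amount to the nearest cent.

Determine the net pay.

State unemployment insurance (employee share): $2,226.92 × 0.01 = $22.27
Social Security (OASDI): $2,226.92 × 0.05 = $111.35
PFL insurance: $2,226.92 × 0.01 = $22.27
Health insurance premium: $107.91
Total deductions = $22.27 + $111.35 + $22.27 + $107.91 = $263.80
Net pay = $2,226.92 − $263.80 = $1,963.12

$1,963.12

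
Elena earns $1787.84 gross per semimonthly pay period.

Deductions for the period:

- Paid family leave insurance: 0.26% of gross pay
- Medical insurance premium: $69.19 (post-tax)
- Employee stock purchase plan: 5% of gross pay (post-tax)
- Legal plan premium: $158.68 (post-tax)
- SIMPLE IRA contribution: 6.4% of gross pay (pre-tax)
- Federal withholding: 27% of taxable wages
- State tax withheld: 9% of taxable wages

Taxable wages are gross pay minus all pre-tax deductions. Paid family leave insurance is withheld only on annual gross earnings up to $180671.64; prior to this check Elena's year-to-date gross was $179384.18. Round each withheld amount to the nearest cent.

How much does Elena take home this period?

SIMPLE IRA contribution: $1787.84 × 0.064 = $114.42
Taxable wages = $1787.84 − $114.42 = $1673.42
State tax withheld: $1673.42 × 0.09 = $150.61
Federal withholding: $1673.42 × 0.27 = $451.82
Paid family leave insurance: only $180671.64 − $179384.18 = $1287.46 of this check is subject → $1287.46 × 0.0026 = $3.35
Employee stock purchase plan: $1787.84 × 0.05 = $89.39
Legal plan premium: $158.68
Medical insurance premium: $69.19
Total deductions = $114.42 + $150.61 + $451.82 + $3.35 + $89.39 + $158.68 + $69.19 = $1037.46
Net pay = $1787.84 − $1037.46 = $750.38

$750.38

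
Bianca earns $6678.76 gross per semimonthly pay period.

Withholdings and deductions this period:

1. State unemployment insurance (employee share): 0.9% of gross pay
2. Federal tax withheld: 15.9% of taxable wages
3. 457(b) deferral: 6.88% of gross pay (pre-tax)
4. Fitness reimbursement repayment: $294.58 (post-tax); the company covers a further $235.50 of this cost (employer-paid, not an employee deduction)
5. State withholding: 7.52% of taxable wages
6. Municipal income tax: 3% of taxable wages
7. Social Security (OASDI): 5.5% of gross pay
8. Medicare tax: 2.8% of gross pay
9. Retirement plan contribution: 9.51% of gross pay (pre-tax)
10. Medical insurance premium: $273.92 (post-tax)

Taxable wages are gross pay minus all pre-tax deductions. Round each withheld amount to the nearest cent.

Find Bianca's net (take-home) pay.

$2925.84

Retirement plan contribution: $6678.76 × 0.0951 = $635.15
457(b) deferral: $6678.76 × 0.0688 = $459.50
Pre-tax total = $635.15 + $459.50 = $1094.65
Taxable wages = $6678.76 − $1094.65 = $5584.11
State withholding: $5584.11 × 0.0752 = $419.93
Municipal income tax: $5584.11 × 0.03 = $167.52
Federal tax withheld: $5584.11 × 0.159 = $887.87
Social Security (OASDI): $6678.76 × 0.055 = $367.33
Medicare tax: $6678.76 × 0.028 = $187.01
State unemployment insurance (employee share): $6678.76 × 0.009 = $60.11
Medical insurance premium: $273.92
Fitness reimbursement repayment: $294.58
(Employer's $235.50 toward fitness reimbursement repayment is not withheld from the employee.)
Total deductions = $635.15 + $459.50 + $419.93 + $167.52 + $887.87 + $367.33 + $187.01 + $60.11 + $273.92 + $294.58 = $3752.92
Net pay = $6678.76 − $3752.92 = $2925.84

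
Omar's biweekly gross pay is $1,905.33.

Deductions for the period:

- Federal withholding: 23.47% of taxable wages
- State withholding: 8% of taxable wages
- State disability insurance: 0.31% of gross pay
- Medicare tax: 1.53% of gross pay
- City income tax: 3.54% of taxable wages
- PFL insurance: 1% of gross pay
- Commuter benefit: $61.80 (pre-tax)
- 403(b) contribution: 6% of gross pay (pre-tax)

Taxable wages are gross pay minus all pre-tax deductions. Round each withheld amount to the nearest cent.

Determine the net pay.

Commuter benefit: $61.80
403(b) contribution: $1,905.33 × 0.06 = $114.32
Pre-tax total = $61.80 + $114.32 = $176.12
Taxable wages = $1,905.33 − $176.12 = $1,729.21
Federal withholding: $1,729.21 × 0.2347 = $405.85
City income tax: $1,729.21 × 0.0354 = $61.21
State withholding: $1,729.21 × 0.08 = $138.34
Medicare tax: $1,905.33 × 0.0153 = $29.15
State disability insurance: $1,905.33 × 0.0031 = $5.91
PFL insurance: $1,905.33 × 0.01 = $19.05
Total deductions = $61.80 + $114.32 + $405.85 + $61.21 + $138.34 + $29.15 + $5.91 + $19.05 = $835.63
Net pay = $1,905.33 − $835.63 = $1,069.70

$1,069.70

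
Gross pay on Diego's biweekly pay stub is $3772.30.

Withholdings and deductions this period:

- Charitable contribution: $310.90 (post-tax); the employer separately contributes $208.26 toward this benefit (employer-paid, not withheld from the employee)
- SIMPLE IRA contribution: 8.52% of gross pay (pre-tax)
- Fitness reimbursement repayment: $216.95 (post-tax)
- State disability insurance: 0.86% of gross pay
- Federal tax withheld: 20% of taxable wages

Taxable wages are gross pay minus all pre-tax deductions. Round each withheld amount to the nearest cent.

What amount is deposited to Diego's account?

$2200.43

SIMPLE IRA contribution: $3772.30 × 0.0852 = $321.40
Taxable wages = $3772.30 − $321.40 = $3450.90
Federal tax withheld: $3450.90 × 0.2 = $690.18
State disability insurance: $3772.30 × 0.0086 = $32.44
Charitable contribution: $310.90
Fitness reimbursement repayment: $216.95
(Employer's $208.26 toward charitable contribution is not withheld from the employee.)
Total deductions = $321.40 + $690.18 + $32.44 + $310.90 + $216.95 = $1571.87
Net pay = $3772.30 − $1571.87 = $2200.43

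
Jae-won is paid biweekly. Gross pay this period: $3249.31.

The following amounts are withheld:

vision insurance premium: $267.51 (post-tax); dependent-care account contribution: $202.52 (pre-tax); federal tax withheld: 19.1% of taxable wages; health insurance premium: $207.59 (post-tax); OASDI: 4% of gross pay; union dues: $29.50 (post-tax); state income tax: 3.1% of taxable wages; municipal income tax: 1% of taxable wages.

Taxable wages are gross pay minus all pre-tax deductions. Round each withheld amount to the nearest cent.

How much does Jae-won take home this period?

$1705.36

Dependent-care account contribution: $202.52
Taxable wages = $3249.31 − $202.52 = $3046.79
Federal tax withheld: $3046.79 × 0.191 = $581.94
Municipal income tax: $3046.79 × 0.01 = $30.47
State income tax: $3046.79 × 0.031 = $94.45
OASDI: $3249.31 × 0.04 = $129.97
Union dues: $29.50
Vision insurance premium: $267.51
Health insurance premium: $207.59
Total deductions = $202.52 + $581.94 + $30.47 + $94.45 + $129.97 + $29.50 + $267.51 + $207.59 = $1543.95
Net pay = $3249.31 − $1543.95 = $1705.36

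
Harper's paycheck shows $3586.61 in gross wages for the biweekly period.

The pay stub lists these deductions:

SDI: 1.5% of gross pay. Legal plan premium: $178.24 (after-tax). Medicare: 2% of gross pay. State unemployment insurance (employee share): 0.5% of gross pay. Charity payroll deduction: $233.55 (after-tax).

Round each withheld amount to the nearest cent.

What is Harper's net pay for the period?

State unemployment insurance (employee share): $3586.61 × 0.005 = $17.93
Medicare: $3586.61 × 0.02 = $71.73
SDI: $3586.61 × 0.015 = $53.80
Legal plan premium: $178.24
Charity payroll deduction: $233.55
Total deductions = $17.93 + $71.73 + $53.80 + $178.24 + $233.55 = $555.25
Net pay = $3586.61 − $555.25 = $3031.36

$3031.36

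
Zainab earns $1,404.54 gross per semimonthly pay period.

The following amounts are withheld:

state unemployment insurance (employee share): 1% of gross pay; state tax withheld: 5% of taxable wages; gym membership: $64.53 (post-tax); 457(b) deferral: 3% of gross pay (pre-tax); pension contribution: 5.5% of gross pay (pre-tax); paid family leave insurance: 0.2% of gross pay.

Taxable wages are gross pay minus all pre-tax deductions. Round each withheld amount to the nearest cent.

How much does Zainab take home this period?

$1,139.50

Pension contribution: $1,404.54 × 0.055 = $77.25
457(b) deferral: $1,404.54 × 0.03 = $42.14
Pre-tax total = $77.25 + $42.14 = $119.39
Taxable wages = $1,404.54 − $119.39 = $1,285.15
State tax withheld: $1,285.15 × 0.05 = $64.26
State unemployment insurance (employee share): $1,404.54 × 0.01 = $14.05
Paid family leave insurance: $1,404.54 × 0.002 = $2.81
Gym membership: $64.53
Total deductions = $77.25 + $42.14 + $64.26 + $14.05 + $2.81 + $64.53 = $265.04
Net pay = $1,404.54 − $265.04 = $1,139.50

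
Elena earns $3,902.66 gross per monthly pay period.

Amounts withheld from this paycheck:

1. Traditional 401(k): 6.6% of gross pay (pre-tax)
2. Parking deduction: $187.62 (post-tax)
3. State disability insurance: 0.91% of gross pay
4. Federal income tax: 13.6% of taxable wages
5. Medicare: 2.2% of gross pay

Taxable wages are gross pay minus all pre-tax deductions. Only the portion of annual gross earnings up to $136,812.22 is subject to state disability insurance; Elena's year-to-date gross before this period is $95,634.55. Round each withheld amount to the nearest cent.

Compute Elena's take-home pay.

$2,840.36

Traditional 401(k): $3,902.66 × 0.066 = $257.58
Taxable wages = $3,902.66 − $257.58 = $3,645.08
Federal income tax: $3,645.08 × 0.136 = $495.73
State disability insurance: cap not yet reached, full $3,902.66 is subject → $3,902.66 × 0.0091 = $35.51
Medicare: $3,902.66 × 0.022 = $85.86
Parking deduction: $187.62
Total deductions = $257.58 + $495.73 + $35.51 + $85.86 + $187.62 = $1,062.30
Net pay = $3,902.66 − $1,062.30 = $2,840.36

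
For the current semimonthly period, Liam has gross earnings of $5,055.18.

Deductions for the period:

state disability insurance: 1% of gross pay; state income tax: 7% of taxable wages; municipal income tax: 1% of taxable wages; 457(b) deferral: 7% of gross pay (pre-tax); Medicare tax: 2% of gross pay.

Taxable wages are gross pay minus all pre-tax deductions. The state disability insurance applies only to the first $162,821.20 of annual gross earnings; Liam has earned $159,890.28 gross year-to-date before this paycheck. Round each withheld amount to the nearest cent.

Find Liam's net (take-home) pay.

$4,194.81

457(b) deferral: $5,055.18 × 0.07 = $353.86
Taxable wages = $5,055.18 − $353.86 = $4,701.32
Municipal income tax: $4,701.32 × 0.01 = $47.01
State income tax: $4,701.32 × 0.07 = $329.09
State disability insurance: only $162,821.20 − $159,890.28 = $2,930.92 of this check is subject → $2,930.92 × 0.01 = $29.31
Medicare tax: $5,055.18 × 0.02 = $101.10
Total deductions = $353.86 + $47.01 + $329.09 + $29.31 + $101.10 = $860.37
Net pay = $5,055.18 − $860.37 = $4,194.81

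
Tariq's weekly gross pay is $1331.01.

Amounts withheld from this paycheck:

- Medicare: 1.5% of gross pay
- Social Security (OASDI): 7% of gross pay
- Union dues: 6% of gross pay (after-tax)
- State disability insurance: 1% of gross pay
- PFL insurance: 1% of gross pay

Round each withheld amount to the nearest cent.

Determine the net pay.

Medicare: $1331.01 × 0.015 = $19.97
PFL insurance: $1331.01 × 0.01 = $13.31
Social Security (OASDI): $1331.01 × 0.07 = $93.17
State disability insurance: $1331.01 × 0.01 = $13.31
Union dues: $1331.01 × 0.06 = $79.86
Total deductions = $19.97 + $13.31 + $93.17 + $13.31 + $79.86 = $219.62
Net pay = $1331.01 − $219.62 = $1111.39

$1111.39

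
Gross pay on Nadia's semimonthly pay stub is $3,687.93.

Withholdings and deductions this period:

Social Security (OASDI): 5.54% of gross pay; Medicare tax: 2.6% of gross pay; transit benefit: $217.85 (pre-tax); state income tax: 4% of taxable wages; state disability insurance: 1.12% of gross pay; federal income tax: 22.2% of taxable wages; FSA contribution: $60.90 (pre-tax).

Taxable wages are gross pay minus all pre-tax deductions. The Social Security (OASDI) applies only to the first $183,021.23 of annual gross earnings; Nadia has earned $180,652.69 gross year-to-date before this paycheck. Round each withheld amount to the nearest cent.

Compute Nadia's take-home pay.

FSA contribution: $60.90
Transit benefit: $217.85
Pre-tax total = $60.90 + $217.85 = $278.75
Taxable wages = $3,687.93 − $278.75 = $3,409.18
State income tax: $3,409.18 × 0.04 = $136.37
Federal income tax: $3,409.18 × 0.222 = $756.84
Social Security (OASDI): only $183,021.23 − $180,652.69 = $2,368.54 of this check is subject → $2,368.54 × 0.0554 = $131.22
Medicare tax: $3,687.93 × 0.026 = $95.89
State disability insurance: $3,687.93 × 0.0112 = $41.30
Total deductions = $60.90 + $217.85 + $136.37 + $756.84 + $131.22 + $95.89 + $41.30 = $1,440.37
Net pay = $3,687.93 − $1,440.37 = $2,247.56

$2,247.56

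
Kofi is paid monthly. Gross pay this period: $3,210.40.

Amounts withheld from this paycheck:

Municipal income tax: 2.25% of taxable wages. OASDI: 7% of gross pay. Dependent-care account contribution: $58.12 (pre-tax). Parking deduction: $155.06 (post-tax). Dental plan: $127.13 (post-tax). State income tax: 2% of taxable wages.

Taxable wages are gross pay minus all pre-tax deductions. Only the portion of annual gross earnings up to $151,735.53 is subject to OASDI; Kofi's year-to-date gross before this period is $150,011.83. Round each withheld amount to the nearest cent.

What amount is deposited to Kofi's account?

Dependent-care account contribution: $58.12
Taxable wages = $3,210.40 − $58.12 = $3,152.28
Municipal income tax: $3,152.28 × 0.0225 = $70.93
State income tax: $3,152.28 × 0.02 = $63.05
OASDI: only $151,735.53 − $150,011.83 = $1,723.70 of this check is subject → $1,723.70 × 0.07 = $120.66
Parking deduction: $155.06
Dental plan: $127.13
Total deductions = $58.12 + $70.93 + $63.05 + $120.66 + $155.06 + $127.13 = $594.95
Net pay = $3,210.40 − $594.95 = $2,615.45

$2,615.45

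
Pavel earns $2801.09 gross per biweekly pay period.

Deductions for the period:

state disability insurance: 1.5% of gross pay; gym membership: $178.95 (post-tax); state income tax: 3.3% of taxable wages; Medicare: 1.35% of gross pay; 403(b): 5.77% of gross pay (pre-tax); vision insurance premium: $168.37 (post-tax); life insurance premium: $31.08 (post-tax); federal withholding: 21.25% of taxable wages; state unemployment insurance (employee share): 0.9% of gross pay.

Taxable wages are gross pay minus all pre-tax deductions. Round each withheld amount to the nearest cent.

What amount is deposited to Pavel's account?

$1508.04

403(b): $2801.09 × 0.0577 = $161.62
Taxable wages = $2801.09 − $161.62 = $2639.47
State income tax: $2639.47 × 0.033 = $87.10
Federal withholding: $2639.47 × 0.2125 = $560.89
State unemployment insurance (employee share): $2801.09 × 0.009 = $25.21
Medicare: $2801.09 × 0.0135 = $37.81
State disability insurance: $2801.09 × 0.015 = $42.02
Vision insurance premium: $168.37
Life insurance premium: $31.08
Gym membership: $178.95
Total deductions = $161.62 + $87.10 + $560.89 + $25.21 + $37.81 + $42.02 + $168.37 + $31.08 + $178.95 = $1293.05
Net pay = $2801.09 − $1293.05 = $1508.04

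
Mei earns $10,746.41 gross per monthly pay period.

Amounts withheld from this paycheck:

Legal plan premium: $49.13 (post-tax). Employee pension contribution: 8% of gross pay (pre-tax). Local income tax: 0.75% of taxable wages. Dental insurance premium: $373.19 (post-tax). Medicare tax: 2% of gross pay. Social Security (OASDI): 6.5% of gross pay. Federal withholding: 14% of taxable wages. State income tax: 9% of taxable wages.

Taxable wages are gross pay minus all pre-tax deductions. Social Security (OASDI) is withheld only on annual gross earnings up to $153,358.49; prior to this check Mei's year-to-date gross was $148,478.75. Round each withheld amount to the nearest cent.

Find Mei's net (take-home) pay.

$6,584.18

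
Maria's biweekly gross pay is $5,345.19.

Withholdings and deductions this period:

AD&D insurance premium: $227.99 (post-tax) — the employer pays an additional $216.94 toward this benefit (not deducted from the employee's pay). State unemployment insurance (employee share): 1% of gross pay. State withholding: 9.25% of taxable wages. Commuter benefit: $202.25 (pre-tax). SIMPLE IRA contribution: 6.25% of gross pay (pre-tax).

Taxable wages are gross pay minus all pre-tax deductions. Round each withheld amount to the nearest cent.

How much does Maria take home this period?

Commuter benefit: $202.25
SIMPLE IRA contribution: $5,345.19 × 0.0625 = $334.07
Pre-tax total = $202.25 + $334.07 = $536.32
Taxable wages = $5,345.19 − $536.32 = $4,808.87
State withholding: $4,808.87 × 0.0925 = $444.82
State unemployment insurance (employee share): $5,345.19 × 0.01 = $53.45
AD&D insurance premium: $227.99
(Employer's $216.94 toward AD&D insurance premium is not withheld from the employee.)
Total deductions = $202.25 + $334.07 + $444.82 + $53.45 + $227.99 = $1,262.58
Net pay = $5,345.19 − $1,262.58 = $4,082.61

$4,082.61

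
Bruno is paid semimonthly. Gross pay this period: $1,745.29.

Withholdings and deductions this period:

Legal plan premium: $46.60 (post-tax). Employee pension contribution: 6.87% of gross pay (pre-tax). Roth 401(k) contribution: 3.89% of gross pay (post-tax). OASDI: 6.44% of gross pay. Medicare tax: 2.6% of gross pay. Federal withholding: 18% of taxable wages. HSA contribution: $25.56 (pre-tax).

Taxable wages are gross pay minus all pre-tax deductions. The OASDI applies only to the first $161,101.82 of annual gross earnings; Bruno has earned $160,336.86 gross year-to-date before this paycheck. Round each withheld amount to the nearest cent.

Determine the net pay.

$1,102.73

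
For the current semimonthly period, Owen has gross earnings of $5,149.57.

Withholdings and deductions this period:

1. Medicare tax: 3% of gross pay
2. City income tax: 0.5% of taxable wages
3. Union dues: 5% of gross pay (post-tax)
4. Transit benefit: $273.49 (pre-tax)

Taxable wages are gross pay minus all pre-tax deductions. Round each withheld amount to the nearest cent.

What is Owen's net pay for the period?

Transit benefit: $273.49
Taxable wages = $5,149.57 − $273.49 = $4,876.08
City income tax: $4,876.08 × 0.005 = $24.38
Medicare tax: $5,149.57 × 0.03 = $154.49
Union dues: $5,149.57 × 0.05 = $257.48
Total deductions = $273.49 + $24.38 + $154.49 + $257.48 = $709.84
Net pay = $5,149.57 − $709.84 = $4,439.73

$4,439.73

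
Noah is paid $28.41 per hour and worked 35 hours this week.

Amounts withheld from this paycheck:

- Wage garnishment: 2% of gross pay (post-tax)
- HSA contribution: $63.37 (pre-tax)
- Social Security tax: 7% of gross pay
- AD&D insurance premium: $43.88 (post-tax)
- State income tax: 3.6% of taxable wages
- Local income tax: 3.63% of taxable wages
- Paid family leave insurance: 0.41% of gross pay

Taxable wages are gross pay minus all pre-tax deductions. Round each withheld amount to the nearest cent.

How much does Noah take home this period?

Gross pay: 35 × $28.41 = $994.35
HSA contribution: $63.37
Taxable wages = $994.35 − $63.37 = $930.98
Local income tax: $930.98 × 0.0363 = $33.79
State income tax: $930.98 × 0.036 = $33.52
Paid family leave insurance: $994.35 × 0.0041 = $4.08
Social Security tax: $994.35 × 0.07 = $69.60
Wage garnishment: $994.35 × 0.02 = $19.89
AD&D insurance premium: $43.88
Total deductions = $63.37 + $33.79 + $33.52 + $4.08 + $69.60 + $19.89 + $43.88 = $268.13
Net pay = $994.35 − $268.13 = $726.22

$726.22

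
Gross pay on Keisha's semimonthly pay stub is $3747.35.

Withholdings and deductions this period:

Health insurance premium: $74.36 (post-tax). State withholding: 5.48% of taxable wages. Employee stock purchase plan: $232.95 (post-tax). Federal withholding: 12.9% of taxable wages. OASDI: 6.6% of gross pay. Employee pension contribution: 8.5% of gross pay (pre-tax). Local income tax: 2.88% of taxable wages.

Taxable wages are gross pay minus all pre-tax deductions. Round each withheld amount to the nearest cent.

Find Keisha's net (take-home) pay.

$2145.22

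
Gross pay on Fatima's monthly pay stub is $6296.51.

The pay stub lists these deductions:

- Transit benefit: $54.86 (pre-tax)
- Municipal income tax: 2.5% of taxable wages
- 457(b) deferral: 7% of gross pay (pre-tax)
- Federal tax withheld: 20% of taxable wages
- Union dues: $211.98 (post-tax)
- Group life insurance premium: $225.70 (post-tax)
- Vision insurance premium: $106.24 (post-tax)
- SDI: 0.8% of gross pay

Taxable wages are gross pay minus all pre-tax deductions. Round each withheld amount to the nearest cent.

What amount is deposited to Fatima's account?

Transit benefit: $54.86
457(b) deferral: $6296.51 × 0.07 = $440.76
Pre-tax total = $54.86 + $440.76 = $495.62
Taxable wages = $6296.51 − $495.62 = $5800.89
Federal tax withheld: $5800.89 × 0.2 = $1160.18
Municipal income tax: $5800.89 × 0.025 = $145.02
SDI: $6296.51 × 0.008 = $50.37
Vision insurance premium: $106.24
Union dues: $211.98
Group life insurance premium: $225.70
Total deductions = $54.86 + $440.76 + $1160.18 + $145.02 + $50.37 + $106.24 + $211.98 + $225.70 = $2395.11
Net pay = $6296.51 − $2395.11 = $3901.40

$3901.40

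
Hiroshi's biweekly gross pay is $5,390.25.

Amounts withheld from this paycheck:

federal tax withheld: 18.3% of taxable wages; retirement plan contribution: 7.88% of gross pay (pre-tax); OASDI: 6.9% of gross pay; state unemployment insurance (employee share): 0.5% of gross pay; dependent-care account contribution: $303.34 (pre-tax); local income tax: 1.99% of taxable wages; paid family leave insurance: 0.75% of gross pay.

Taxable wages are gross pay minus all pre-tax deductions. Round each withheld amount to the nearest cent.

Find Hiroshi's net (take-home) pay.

$3,276.89

Dependent-care account contribution: $303.34
Retirement plan contribution: $5,390.25 × 0.0788 = $424.75
Pre-tax total = $303.34 + $424.75 = $728.09
Taxable wages = $5,390.25 − $728.09 = $4,662.16
Local income tax: $4,662.16 × 0.0199 = $92.78
Federal tax withheld: $4,662.16 × 0.183 = $853.18
OASDI: $5,390.25 × 0.069 = $371.93
State unemployment insurance (employee share): $5,390.25 × 0.005 = $26.95
Paid family leave insurance: $5,390.25 × 0.0075 = $40.43
Total deductions = $303.34 + $424.75 + $92.78 + $853.18 + $371.93 + $26.95 + $40.43 = $2,113.36
Net pay = $5,390.25 − $2,113.36 = $3,276.89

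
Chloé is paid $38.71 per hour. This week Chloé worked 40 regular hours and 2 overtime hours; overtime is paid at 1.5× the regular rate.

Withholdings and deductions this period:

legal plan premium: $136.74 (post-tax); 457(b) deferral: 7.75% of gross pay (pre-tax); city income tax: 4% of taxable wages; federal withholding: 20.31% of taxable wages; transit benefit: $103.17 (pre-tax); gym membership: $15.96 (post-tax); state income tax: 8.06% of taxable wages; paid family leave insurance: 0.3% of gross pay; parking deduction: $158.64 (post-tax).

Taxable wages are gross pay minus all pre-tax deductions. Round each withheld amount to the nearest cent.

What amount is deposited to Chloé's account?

Regular pay: 40 × $38.71 = $1,548.40
Overtime pay: 2 × $38.71 × 1.5 = $116.13
Gross pay = $1,548.40 + $116.13 = $1,664.53
457(b) deferral: $1,664.53 × 0.0775 = $129.00
Transit benefit: $103.17
Pre-tax total = $129.00 + $103.17 = $232.17
Taxable wages = $1,664.53 − $232.17 = $1,432.36
Federal withholding: $1,432.36 × 0.2031 = $290.91
City income tax: $1,432.36 × 0.04 = $57.29
State income tax: $1,432.36 × 0.0806 = $115.45
Paid family leave insurance: $1,664.53 × 0.003 = $4.99
Gym membership: $15.96
Parking deduction: $158.64
Legal plan premium: $136.74
Total deductions = $129.00 + $103.17 + $290.91 + $57.29 + $115.45 + $4.99 + $15.96 + $158.64 + $136.74 = $1,012.15
Net pay = $1,664.53 − $1,012.15 = $652.38

$652.38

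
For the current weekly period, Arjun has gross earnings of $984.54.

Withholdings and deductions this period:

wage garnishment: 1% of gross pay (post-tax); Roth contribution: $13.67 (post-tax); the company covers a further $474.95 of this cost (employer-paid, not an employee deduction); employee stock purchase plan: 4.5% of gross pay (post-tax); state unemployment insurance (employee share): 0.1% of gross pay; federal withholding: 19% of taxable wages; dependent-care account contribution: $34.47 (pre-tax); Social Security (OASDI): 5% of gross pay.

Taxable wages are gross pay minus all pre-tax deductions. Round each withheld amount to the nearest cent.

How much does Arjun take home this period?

Dependent-care account contribution: $34.47
Taxable wages = $984.54 − $34.47 = $950.07
Federal withholding: $950.07 × 0.19 = $180.51
State unemployment insurance (employee share): $984.54 × 0.001 = $0.98
Social Security (OASDI): $984.54 × 0.05 = $49.23
Wage garnishment: $984.54 × 0.01 = $9.85
Roth contribution: $13.67
Employee stock purchase plan: $984.54 × 0.045 = $44.30
(Employer's $474.95 toward Roth contribution is not withheld from the employee.)
Total deductions = $34.47 + $180.51 + $0.98 + $49.23 + $9.85 + $13.67 + $44.30 = $333.01
Net pay = $984.54 − $333.01 = $651.53

$651.53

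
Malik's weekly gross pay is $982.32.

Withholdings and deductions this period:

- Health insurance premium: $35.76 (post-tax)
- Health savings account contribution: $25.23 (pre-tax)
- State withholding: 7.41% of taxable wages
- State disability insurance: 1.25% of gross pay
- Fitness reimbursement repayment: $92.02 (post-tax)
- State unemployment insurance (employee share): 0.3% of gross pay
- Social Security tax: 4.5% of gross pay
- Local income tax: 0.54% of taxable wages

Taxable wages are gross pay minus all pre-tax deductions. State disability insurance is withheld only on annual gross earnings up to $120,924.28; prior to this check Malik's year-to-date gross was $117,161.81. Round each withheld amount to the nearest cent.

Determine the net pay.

$693.79

Health savings account contribution: $25.23
Taxable wages = $982.32 − $25.23 = $957.09
Local income tax: $957.09 × 0.0054 = $5.17
State withholding: $957.09 × 0.0741 = $70.92
State unemployment insurance (employee share): $982.32 × 0.003 = $2.95
State disability insurance: cap not yet reached, full $982.32 is subject → $982.32 × 0.0125 = $12.28
Social Security tax: $982.32 × 0.045 = $44.20
Health insurance premium: $35.76
Fitness reimbursement repayment: $92.02
Total deductions = $25.23 + $5.17 + $70.92 + $2.95 + $12.28 + $44.20 + $35.76 + $92.02 = $288.53
Net pay = $982.32 − $288.53 = $693.79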